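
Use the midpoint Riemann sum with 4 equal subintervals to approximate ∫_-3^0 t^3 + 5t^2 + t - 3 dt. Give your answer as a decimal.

11.1796875

Δt = (0 − (-3))/4 = 0.75.
Midpoints: -2.625, -1.875, -1.125, -0.375.
f(-2.625) = 5499/512, f(-1.875) = 3129/512, f(-1.125) = 399/512, f(-0.375) = -1395/512.
Sum = Δt · [f(-2.625) + f(-1.875) + f(-1.125) + f(-0.375)].
Sum = 11.1796875.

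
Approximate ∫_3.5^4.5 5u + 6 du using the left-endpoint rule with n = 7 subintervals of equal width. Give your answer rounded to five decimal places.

25.64286

Δu = (4.5 − 3.5)/7 = 1/7.
Left endpoints: 3.5, 51/14, 53/14, 55/14, 57/14, 59/14, 61/14.
f(3.5) = 23.5, f(51/14) = 339/14, f(53/14) = 349/14, f(55/14) = 359/14, f(57/14) = 369/14, f(59/14) = 379/14, f(61/14) = 389/14.
Sum = Δu · [f(3.5) + f(51/14) + f(53/14) + ...].
Sum ≈ 25.64286.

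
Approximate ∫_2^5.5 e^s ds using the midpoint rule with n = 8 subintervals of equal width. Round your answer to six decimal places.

235.420836

Δs = (5.5 − 2)/8 = 0.4375.
Midpoints: 2.21875, 2.65625, 3.09375, 3.53125, 3.96875, 4.40625, 4.84375, 5.28125.
f(2.21875) ≈ 9.195829, f(2.65625) ≈ 14.242778, f(3.09375) ≈ 22.059647, f(3.53125) ≈ 34.166649, f(3.96875) ≈ 52.918342, f(4.40625) ≈ 81.961531, f(4.84375) ≈ 126.944502, f(5.28125) ≈ 196.615491.
Sum = Δs · [f(2.21875) + f(2.65625) + f(3.09375) + ...].
Sum ≈ 235.420836.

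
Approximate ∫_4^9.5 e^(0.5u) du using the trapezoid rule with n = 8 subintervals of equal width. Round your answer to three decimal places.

Δu = (9.5 − 4)/8 = 0.6875.
f(4) ≈ 7.389, f(4.6875) ≈ 10.420, f(5.375) ≈ 14.695, f(6.0625) ≈ 20.723, f(6.75) ≈ 29.224, f(7.4375) ≈ 41.213, f(8.125) ≈ 58.119, f(8.8125) ≈ 81.962, f(9.5) ≈ 115.584.
T_8 = (Δu/2)·[f(u_0) + 2f(u_1) + ... + 2f(u_{7}) + f(u_8)].
Sum ≈ 218.517.

218.517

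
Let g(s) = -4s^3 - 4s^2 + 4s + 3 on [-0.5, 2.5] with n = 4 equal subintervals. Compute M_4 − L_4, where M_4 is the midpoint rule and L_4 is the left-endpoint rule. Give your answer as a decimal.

-21.375

M_4 = -36.75.
L_4 = -15.375.
M_4 − L_4 = -21.375.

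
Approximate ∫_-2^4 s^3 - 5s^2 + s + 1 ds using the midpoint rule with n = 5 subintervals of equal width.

Δs = (4 − (-2))/5 = 1.2.
Midpoints: -1.4, -0.2, 1, 2.2, 3.4.
f(-1.4) = -12.944, f(-0.2) = 0.592, f(1) = -2, f(2.2) = -10.352, f(3.4) = -14.096.
Sum = Δs · [f(-1.4) + f(-0.2) + f(1) + f(2.2) + f(3.4)].
Sum = -46.56.

-46.56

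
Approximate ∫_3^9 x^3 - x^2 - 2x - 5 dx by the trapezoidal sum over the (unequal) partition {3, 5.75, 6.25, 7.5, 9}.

Subinterval widths: 2.75, 0.5, 1.25, 1.5.
f(3) = 7, f(5.75) = 140.546875, f(6.25) = 187.578125, f(7.5) = 345.625, f(9) = 625.
On each subinterval the trapezoid contributes (Δx_i/2)·[f(x_{i-1}) + f(x_i)].
Sum = 1346.12890625.

1346.12890625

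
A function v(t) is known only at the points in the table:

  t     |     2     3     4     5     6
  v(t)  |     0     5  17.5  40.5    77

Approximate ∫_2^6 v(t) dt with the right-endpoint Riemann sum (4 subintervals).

140

Δt = 1.
Sum = 1·[5 + 17.5 + 40.5 + 77] = 140.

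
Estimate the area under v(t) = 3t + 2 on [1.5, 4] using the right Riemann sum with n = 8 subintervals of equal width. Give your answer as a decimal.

Δt = (4 − 1.5)/8 = 0.3125.
Right endpoints: 1.8125, 2.125, 2.4375, 2.75, 3.0625, 3.375, 3.6875, 4.
v(1.8125) = 7.4375, v(2.125) = 8.375, v(2.4375) = 9.3125, v(2.75) = 10.25, v(3.0625) = 11.1875, v(3.375) = 12.125, v(3.6875) = 13.0625, v(4) = 14.
Sum = Δt · [v(1.8125) + v(2.125) + v(2.4375) + ...].
Sum = 26.796875.

26.796875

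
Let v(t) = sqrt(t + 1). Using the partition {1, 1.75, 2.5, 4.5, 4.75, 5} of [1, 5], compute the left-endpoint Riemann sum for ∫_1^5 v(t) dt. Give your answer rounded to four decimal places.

7.2318

Subinterval widths: 0.75, 0.75, 2, 0.25, 0.25.
Left endpoints: 1, 1.75, 2.5, 4.5, 4.75.
v(1) ≈ 1.4142, v(1.75) ≈ 1.6583, v(2.5) ≈ 1.8708, v(4.5) ≈ 2.3452, v(4.75) ≈ 2.3979.
Sum = Σ Δt_i · v(t_i).
Sum ≈ 7.2318.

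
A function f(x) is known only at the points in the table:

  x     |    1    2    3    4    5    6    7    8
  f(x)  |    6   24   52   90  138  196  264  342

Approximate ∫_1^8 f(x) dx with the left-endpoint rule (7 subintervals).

770

Δx = 1.
Sum = 1·[6 + 24 + 52 + 90 + 138 + 196 + 264] = 770.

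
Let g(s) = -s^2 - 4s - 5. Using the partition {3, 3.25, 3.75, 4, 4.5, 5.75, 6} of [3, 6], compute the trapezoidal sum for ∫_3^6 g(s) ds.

Subinterval widths: 0.25, 0.5, 0.25, 0.5, 1.25, 0.25.
g(3) = -26, g(3.25) = -28.5625, g(3.75) = -34.0625, g(4) = -37, g(4.5) = -43.25, g(5.75) = -61.0625, g(6) = -65.
On each subinterval the trapezoid contributes (Δs_i/2)·[g(s_{i-1}) + g(s_i)].
Sum = -132.375.

-132.375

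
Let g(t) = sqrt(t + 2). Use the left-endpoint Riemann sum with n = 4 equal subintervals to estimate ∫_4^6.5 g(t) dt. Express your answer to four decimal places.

Δt = (6.5 − 4)/4 = 0.625.
Left endpoints: 4, 4.625, 5.25, 5.875.
g(4) ≈ 2.4495, g(4.625) ≈ 2.5739, g(5.25) ≈ 2.6926, g(5.875) ≈ 2.8062.
Sum = Δt · [g(4) + g(4.625) + g(5.25) + g(5.875)].
Sum ≈ 6.5764.

6.5764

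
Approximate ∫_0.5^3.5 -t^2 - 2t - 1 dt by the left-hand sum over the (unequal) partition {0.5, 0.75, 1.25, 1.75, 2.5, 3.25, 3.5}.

Subinterval widths: 0.25, 0.5, 0.5, 0.75, 0.75, 0.25.
Left endpoints: 0.5, 0.75, 1.25, 1.75, 2.5, 3.25.
f(0.5) = -2.25, f(0.75) = -3.0625, f(1.25) = -5.0625, f(1.75) = -7.5625, f(2.5) = -12.25, f(3.25) = -18.0625.
Sum = Σ Δt_i · f(t_i).
Sum = -24.

-24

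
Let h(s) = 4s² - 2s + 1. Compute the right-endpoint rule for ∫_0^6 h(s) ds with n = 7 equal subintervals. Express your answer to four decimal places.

317.5102

Δs = (6 − 0)/7 = 6/7.
Right endpoints: 6/7, 12/7, 18/7, 24/7, 30/7, 36/7, 6.
h(6/7) = 109/49, h(12/7) = 457/49, h(18/7) = 1093/49, h(24/7) = 2017/49, h(30/7) = 3229/49, h(36/7) = 4729/49, h(6) = 133.
Sum = Δs · [h(6/7) + h(12/7) + h(18/7) + ...].
Sum ≈ 317.5102.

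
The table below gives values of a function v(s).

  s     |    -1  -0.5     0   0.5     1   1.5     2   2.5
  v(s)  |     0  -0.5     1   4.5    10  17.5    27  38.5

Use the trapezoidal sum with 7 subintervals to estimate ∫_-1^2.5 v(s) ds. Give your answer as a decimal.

Δs = 0.5.
T_7 = (0.5/2)·[0 + 2·(-0.5) + 2·1 + 2·4.5 + 2·10 + 2·17.5 + 2·27 + 38.5] = 39.375.

39.375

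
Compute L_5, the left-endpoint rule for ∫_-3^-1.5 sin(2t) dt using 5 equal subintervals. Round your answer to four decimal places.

Δt = (-1.5 − (-3))/5 = 0.3.
Left endpoints: -3, -2.7, -2.4, -2.1, -1.8.
f(-3) ≈ 0.2794, f(-2.7) ≈ 0.7728, f(-2.4) ≈ 0.9962, f(-2.1) ≈ 0.8716, f(-1.8) ≈ 0.4425.
Sum = Δt · [f(-3) + f(-2.7) + f(-2.4) + f(-2.1) + f(-1.8)].
Sum ≈ 1.0087.

1.0087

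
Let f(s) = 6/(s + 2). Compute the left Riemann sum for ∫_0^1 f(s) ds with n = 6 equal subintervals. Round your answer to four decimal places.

2.5181

Δs = (1 − 0)/6 = 1/6.
Left endpoints: 0, 1/6, 1/3, 0.5, 2/3, 5/6.
f(0) = 3, f(1/6) = 36/13, f(1/3) = 18/7, f(0.5) = 2.4, f(2/3) = 2.25, f(5/6) = 36/17.
Sum = Δs · [f(0) + f(1/6) + f(1/3) + ...].
Sum ≈ 2.5181.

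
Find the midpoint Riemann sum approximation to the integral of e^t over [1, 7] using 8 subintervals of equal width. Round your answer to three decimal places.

1068.691

Δt = (7 − 1)/8 = 0.75.
Midpoints: 1.375, 2.125, 2.875, 3.625, 4.375, 5.125, 5.875, 6.625.
f(1.375) ≈ 3.955, f(2.125) ≈ 8.373, f(2.875) ≈ 17.725, f(3.625) ≈ 37.525, f(4.375) ≈ 79.440, f(5.125) ≈ 168.174, f(5.875) ≈ 356.025, f(6.625) ≈ 753.704.
Sum = Δt · [f(1.375) + f(2.125) + f(2.875) + ...].
Sum ≈ 1068.691.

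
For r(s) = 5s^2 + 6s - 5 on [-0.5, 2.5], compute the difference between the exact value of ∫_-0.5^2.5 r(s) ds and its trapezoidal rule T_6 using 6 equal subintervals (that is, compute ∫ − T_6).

-0.625

Exact integral: ∫_-0.5^2.5 r(s) ds = 29.25.
T_6 = 29.875.
Error = 29.25 − 29.875 = -0.625.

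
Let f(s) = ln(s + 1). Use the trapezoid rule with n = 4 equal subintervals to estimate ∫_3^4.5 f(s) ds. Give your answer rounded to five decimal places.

Δs = (4.5 − 3)/4 = 0.375.
f(3) ≈ 1.38629, f(3.375) ≈ 1.47591, f(3.75) ≈ 1.55814, f(4.125) ≈ 1.63413, f(4.5) ≈ 1.70475.
T_4 = (Δs/2)·[f(s_0) + 2f(s_1) + 2f(s_2) + 2f(s_3) + f(s_4)].
Sum ≈ 2.33014.

2.33014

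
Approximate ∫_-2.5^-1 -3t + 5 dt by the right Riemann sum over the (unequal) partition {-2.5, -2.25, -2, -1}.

Subinterval widths: 0.25, 0.25, 1.
Right endpoints: -2.25, -2, -1.
f(-2.25) = 11.75, f(-2) = 11, f(-1) = 8.
Sum = Σ Δt_i · f(t_i).
Sum = 13.6875.

13.6875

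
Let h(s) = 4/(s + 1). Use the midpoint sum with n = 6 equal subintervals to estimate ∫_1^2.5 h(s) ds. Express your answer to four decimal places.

2.2367

Δs = (2.5 − 1)/6 = 0.25.
Midpoints: 1.125, 1.375, 1.625, 1.875, 2.125, 2.375.
h(1.125) = 32/17, h(1.375) = 32/19, h(1.625) = 32/21, h(1.875) = 32/23, h(2.125) = 1.28, h(2.375) = 32/27.
Sum = Δs · [h(1.125) + h(1.375) + h(1.625) + ...].
Sum ≈ 2.2367.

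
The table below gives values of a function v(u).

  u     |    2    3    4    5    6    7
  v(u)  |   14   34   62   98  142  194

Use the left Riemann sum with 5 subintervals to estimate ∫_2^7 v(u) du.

350

Δu = 1.
Sum = 1·[14 + 34 + 62 + 98 + 142] = 350.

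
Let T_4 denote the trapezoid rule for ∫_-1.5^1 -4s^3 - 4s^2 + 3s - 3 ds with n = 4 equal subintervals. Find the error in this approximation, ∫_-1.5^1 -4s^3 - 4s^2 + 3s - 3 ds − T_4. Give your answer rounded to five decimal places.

Exact integral: ∫_-1.5^1 f(s) ds ≈ -11.1458333.
T_4 = -11.30859375.
Error ≈ -11.1458333 − (-11.30859375) ≈ 0.16276.

0.16276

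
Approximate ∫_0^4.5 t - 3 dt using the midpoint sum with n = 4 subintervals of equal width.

-3.375

Δt = (4.5 − 0)/4 = 1.125.
Midpoints: 0.5625, 1.6875, 2.8125, 3.9375.
f(0.5625) = -2.4375, f(1.6875) = -1.3125, f(2.8125) = -0.1875, f(3.9375) = 0.9375.
Sum = Δt · [f(0.5625) + f(1.6875) + f(2.8125) + f(3.9375)].
Sum = -3.375.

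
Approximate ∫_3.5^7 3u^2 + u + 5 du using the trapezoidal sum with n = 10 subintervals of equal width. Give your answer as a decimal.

336.214375

Δu = (7 − 3.5)/10 = 0.35.
f(3.5) = 45.25, f(3.85) = 53.3175, f(4.2) = 62.12, f(4.55) = 71.6575, f(4.9) = 81.93, f(5.25) = 92.9375, f(5.6) = 104.68, f(5.95) = 117.1575, f(6.3) = 130.37, f(6.65) = 144.3175, f(7) = 159.
T_10 = (Δu/2)·[f(u_0) + 2f(u_1) + ... + 2f(u_{9}) + f(u_10)].
Sum = 336.214375.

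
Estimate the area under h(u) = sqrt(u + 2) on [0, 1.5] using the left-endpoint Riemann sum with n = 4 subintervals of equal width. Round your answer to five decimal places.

2.39302

Δu = (1.5 − 0)/4 = 0.375.
Left endpoints: 0, 0.375, 0.75, 1.125.
h(0) ≈ 1.41421, h(0.375) ≈ 1.54110, h(0.75) ≈ 1.65831, h(1.125) ≈ 1.76777.
Sum = Δu · [h(0) + h(0.375) + h(0.75) + h(1.125)].
Sum ≈ 2.39302.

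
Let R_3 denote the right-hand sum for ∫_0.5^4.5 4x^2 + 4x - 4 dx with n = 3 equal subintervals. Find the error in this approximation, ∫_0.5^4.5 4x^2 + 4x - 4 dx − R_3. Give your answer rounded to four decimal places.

Exact integral: ∫_0.5^4.5 f(x) dx ≈ 145.333333.
R_3 ≈ 214.074074.
Error ≈ 145.333333 − 214.074074 ≈ -68.7407.

-68.7407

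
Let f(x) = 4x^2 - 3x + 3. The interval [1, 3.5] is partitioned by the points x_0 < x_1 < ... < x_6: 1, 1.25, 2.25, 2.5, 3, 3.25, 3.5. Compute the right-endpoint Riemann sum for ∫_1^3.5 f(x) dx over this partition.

57.25

Subinterval widths: 0.25, 1, 0.25, 0.5, 0.25, 0.25.
Right endpoints: 1.25, 2.25, 2.5, 3, 3.25, 3.5.
f(1.25) = 5.5, f(2.25) = 16.5, f(2.5) = 20.5, f(3) = 30, f(3.25) = 35.5, f(3.5) = 41.5.
Sum = Σ Δx_i · f(x_i).
Sum = 57.25.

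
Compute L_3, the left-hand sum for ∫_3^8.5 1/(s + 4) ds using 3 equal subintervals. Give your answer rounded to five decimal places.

Δs = (8.5 − 3)/3 = 11/6.
Left endpoints: 3, 29/6, 20/3.
f(3) = 1/7, f(29/6) = 6/53, f(20/3) = 0.09375.
Sum = Δs · [f(3) + f(29/6) + f(20/3)].
Sum ≈ 0.64133.

0.64133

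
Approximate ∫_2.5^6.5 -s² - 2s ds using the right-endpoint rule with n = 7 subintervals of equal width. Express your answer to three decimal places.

-135.122

Δs = (6.5 − 2.5)/7 = 4/7.
Right endpoints: 43/14, 51/14, 59/14, 67/14, 75/14, 83/14, 6.5.
f(43/14) = -3053/196, f(51/14) = -4029/196, f(59/14) = -5133/196, f(67/14) = -6365/196, f(75/14) = -7725/196, f(83/14) = -9213/196, f(6.5) = -55.25.
Sum = Δs · [f(43/14) + f(51/14) + f(59/14) + ...].
Sum ≈ -135.122.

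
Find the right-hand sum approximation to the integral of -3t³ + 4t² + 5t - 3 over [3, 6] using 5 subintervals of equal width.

Δt = (6 − 3)/5 = 0.6.
Right endpoints: 3.6, 4.2, 4.8, 5.4, 6.
f(3.6) = -73.128, f(4.2) = -133.704, f(4.8) = -218.616, f(5.4) = -331.752, f(6) = -477.
Sum = Δt · [f(3.6) + f(4.2) + f(4.8) + f(5.4) + f(6)].
Sum = -740.52.

-740.52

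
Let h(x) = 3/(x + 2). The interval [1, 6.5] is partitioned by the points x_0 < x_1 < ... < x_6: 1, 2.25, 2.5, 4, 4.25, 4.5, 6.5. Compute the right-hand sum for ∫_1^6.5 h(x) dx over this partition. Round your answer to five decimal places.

2.74029

Subinterval widths: 1.25, 0.25, 1.5, 0.25, 0.25, 2.
Right endpoints: 2.25, 2.5, 4, 4.25, 4.5, 6.5.
h(2.25) = 12/17, h(2.5) = 2/3, h(4) = 0.5, h(4.25) = 0.48, h(4.5) = 6/13, h(6.5) = 6/17.
Sum = Σ Δx_i · h(x_i).
Sum ≈ 2.74029.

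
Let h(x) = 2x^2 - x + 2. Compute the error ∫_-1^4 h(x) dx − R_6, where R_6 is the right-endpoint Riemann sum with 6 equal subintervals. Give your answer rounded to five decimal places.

-11.57407

Exact integral: ∫_-1^4 h(x) dx ≈ 45.8333333.
R_6 ≈ 57.4074074.
Error ≈ 45.8333333 − 57.4074074 ≈ -11.57407.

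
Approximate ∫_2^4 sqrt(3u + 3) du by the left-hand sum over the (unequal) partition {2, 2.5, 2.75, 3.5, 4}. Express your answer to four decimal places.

6.6628

Subinterval widths: 0.5, 0.25, 0.75, 0.5.
Left endpoints: 2, 2.5, 2.75, 3.5.
f(2) ≈ 3.0000, f(2.5) ≈ 3.2404, f(2.75) ≈ 3.3541, f(3.5) ≈ 3.6742.
Sum = Σ Δu_i · f(u_i).
Sum ≈ 6.6628.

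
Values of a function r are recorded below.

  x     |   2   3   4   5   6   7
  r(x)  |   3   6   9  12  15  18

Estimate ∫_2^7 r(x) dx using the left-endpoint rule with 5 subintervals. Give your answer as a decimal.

Δx = 1.
Sum = 1·[3 + 6 + 9 + 12 + 15] = 45.

45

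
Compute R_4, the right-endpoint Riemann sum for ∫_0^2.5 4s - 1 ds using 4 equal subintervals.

13.125

Δs = (2.5 − 0)/4 = 0.625.
Right endpoints: 0.625, 1.25, 1.875, 2.5.
f(0.625) = 1.5, f(1.25) = 4, f(1.875) = 6.5, f(2.5) = 9.
Sum = Δs · [f(0.625) + f(1.25) + f(1.875) + f(2.5)].
Sum = 13.125.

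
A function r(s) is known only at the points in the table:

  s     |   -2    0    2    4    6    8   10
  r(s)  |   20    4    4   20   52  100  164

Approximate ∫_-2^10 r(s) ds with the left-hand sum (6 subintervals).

Δs = 2.
Sum = 2·[20 + 4 + 4 + 20 + 52 + 100] = 400.

400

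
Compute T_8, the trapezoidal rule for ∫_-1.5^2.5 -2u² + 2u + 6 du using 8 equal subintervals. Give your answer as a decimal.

Δu = (2.5 − (-1.5))/8 = 0.5.
f(-1.5) = -1.5, f(-1) = 2, f(-0.5) = 4.5, f(0) = 6, f(0.5) = 6.5, f(1) = 6, f(1.5) = 4.5, f(2) = 2, f(2.5) = -1.5.
T_8 = (Δu/2)·[f(u_0) + 2f(u_1) + ... + 2f(u_{7}) + f(u_8)].
Sum = 15.

15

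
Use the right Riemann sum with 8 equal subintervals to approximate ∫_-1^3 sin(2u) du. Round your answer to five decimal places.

-0.47236

Δu = (3 − (-1))/8 = 0.5.
Right endpoints: -0.5, 0, 0.5, 1, 1.5, 2, 2.5, 3.
f(-0.5) ≈ -0.84147, f(0) ≈ 0.00000, f(0.5) ≈ 0.84147, f(1) ≈ 0.90930, f(1.5) ≈ 0.14112, f(2) ≈ -0.75680, f(2.5) ≈ -0.95892, f(3) ≈ -0.27942.
Sum = Δu · [f(-0.5) + f(0) + f(0.5) + ...].
Sum ≈ -0.47236.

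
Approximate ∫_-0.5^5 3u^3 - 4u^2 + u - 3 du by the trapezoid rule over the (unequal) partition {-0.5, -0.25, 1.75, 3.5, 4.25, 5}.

Subinterval widths: 0.25, 2, 1.75, 0.75, 0.75.
f(-0.5) = -4.875, f(-0.25) = -3.546875, f(1.75) = 2.578125, f(3.5) = 80.125, f(4.25) = 159.296875, f(5) = 277.
On each subinterval the trapezoid contributes (Δu_i/2)·[f(u_{i-1}) + f(u_i)].
Sum = 323.73828125.

323.73828125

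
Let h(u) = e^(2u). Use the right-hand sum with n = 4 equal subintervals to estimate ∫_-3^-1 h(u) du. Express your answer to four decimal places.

0.1051

Δu = (-1 − (-3))/4 = 0.5.
Right endpoints: -2.5, -2, -1.5, -1.
h(-2.5) ≈ 0.0067, h(-2) ≈ 0.0183, h(-1.5) ≈ 0.0498, h(-1) ≈ 0.1353.
Sum = Δu · [h(-2.5) + h(-2) + h(-1.5) + h(-1)].
Sum ≈ 0.1051.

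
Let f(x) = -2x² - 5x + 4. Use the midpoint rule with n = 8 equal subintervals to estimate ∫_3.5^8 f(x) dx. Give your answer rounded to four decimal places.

-423.8877

Δx = (8 − 3.5)/8 = 0.5625.
Midpoints: 3.78125, 4.34375, 4.90625, 5.46875, 6.03125, 6.59375, 7.15625, 7.71875.
f(3.78125) = -22273/512, f(4.34375) = -28393/512, f(4.90625) = -35161/512, f(5.46875) = -42577/512, f(6.03125) = -50641/512, f(6.59375) = -59353/512, f(7.15625) = -68713/512, f(7.71875) = -78721/512.
Sum = Δx · [f(3.78125) + f(4.34375) + f(4.90625) + ...].
Sum ≈ -423.8877.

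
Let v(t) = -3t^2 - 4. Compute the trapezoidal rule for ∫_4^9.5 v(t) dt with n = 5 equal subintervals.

-818.7025

Δt = (9.5 − 4)/5 = 1.1.
v(4) = -52, v(5.1) = -82.03, v(6.2) = -119.32, v(7.3) = -163.87, v(8.4) = -215.68, v(9.5) = -274.75.
T_5 = (Δt/2)·[v(t_0) + 2v(t_1) + ... + 2v(t_{4}) + v(t_5)].
Sum = -818.7025.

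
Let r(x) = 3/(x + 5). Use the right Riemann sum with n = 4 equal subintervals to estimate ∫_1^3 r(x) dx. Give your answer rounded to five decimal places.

Δx = (3 − 1)/4 = 0.5.
Right endpoints: 1.5, 2, 2.5, 3.
r(1.5) = 6/13, r(2) = 3/7, r(2.5) = 0.4, r(3) = 0.375.
Sum = Δx · [r(1.5) + r(2) + r(2.5) + r(3)].
Sum ≈ 0.83255.

0.83255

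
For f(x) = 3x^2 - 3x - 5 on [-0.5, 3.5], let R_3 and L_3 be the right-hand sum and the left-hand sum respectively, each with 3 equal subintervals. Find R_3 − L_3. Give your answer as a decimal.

32

R_3 ≈ 24.555556.
L_3 ≈ -7.444444.
R_3 − L_3 = 32.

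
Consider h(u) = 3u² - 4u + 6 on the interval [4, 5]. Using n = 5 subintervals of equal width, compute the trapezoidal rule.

49.02

Δu = (5 − 4)/5 = 0.2.
h(4) = 38, h(4.2) = 42.12, h(4.4) = 46.48, h(4.6) = 51.08, h(4.8) = 55.92, h(5) = 61.
T_5 = (Δu/2)·[h(u_0) + 2h(u_1) + ... + 2h(u_{4}) + h(u_5)].
Sum = 49.02.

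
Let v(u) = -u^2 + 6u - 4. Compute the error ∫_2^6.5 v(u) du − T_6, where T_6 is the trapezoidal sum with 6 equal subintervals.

0.421875

Exact integral: ∫_2^6.5 v(u) du = 7.875.
T_6 = 7.453125.
Error = 7.875 − 7.453125 = 0.421875.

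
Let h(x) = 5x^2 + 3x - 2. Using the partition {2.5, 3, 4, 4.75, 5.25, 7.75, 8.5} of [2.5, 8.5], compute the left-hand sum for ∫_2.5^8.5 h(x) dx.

820.484375

Subinterval widths: 0.5, 1, 0.75, 0.5, 2.5, 0.75.
Left endpoints: 2.5, 3, 4, 4.75, 5.25, 7.75.
h(2.5) = 36.75, h(3) = 52, h(4) = 90, h(4.75) = 125.0625, h(5.25) = 151.5625, h(7.75) = 321.5625.
Sum = Σ Δx_i · h(x_i).
Sum = 820.484375.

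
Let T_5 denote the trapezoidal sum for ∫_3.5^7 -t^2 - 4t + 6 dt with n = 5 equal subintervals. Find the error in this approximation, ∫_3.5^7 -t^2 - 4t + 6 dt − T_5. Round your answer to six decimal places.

Exact integral: ∫_3.5^7 f(t) dt ≈ -152.54166667.
T_5 = -152.8275.
Error ≈ -152.54166667 − (-152.8275) ≈ 0.285833.

0.285833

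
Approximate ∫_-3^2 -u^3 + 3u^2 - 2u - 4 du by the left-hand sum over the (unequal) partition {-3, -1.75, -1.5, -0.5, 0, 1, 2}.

Subinterval widths: 1.25, 0.25, 1, 0.5, 1, 1.
Left endpoints: -3, -1.75, -1.5, -0.5, 0, 1.
f(-3) = 56, f(-1.75) = 14.046875, f(-1.5) = 9.125, f(-0.5) = -2.125, f(0) = -4, f(1) = -4.
Sum = Σ Δu_i · f(u_i).
Sum = 73.57421875.

73.57421875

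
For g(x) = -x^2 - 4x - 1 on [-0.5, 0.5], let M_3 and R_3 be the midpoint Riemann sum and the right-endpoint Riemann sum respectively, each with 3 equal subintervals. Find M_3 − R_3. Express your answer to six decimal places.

0.694444

M_3 ≈ -1.07407407.
R_3 ≈ -1.76851852.
M_3 − R_3 ≈ 0.694444.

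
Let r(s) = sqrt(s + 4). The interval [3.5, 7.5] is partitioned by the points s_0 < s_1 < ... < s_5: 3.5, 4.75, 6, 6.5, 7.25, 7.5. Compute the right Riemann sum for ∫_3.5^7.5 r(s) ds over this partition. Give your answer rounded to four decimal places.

12.6339

Subinterval widths: 1.25, 1.25, 0.5, 0.75, 0.25.
Right endpoints: 4.75, 6, 6.5, 7.25, 7.5.
r(4.75) ≈ 2.9580, r(6) ≈ 3.1623, r(6.5) ≈ 3.2404, r(7.25) ≈ 3.3541, r(7.5) ≈ 3.3912.
Sum = Σ Δs_i · r(s_i).
Sum ≈ 12.6339.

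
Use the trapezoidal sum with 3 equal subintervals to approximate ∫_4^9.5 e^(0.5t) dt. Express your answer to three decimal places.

231.335

Δt = (9.5 − 4)/3 = 11/6.
f(4) ≈ 7.389, f(35/6) ≈ 18.480, f(23/3) ≈ 46.216, f(9.5) ≈ 115.584.
T_3 = (Δt/2)·[f(t_0) + 2f(t_1) + 2f(t_2) + f(t_3)].
Sum ≈ 231.335.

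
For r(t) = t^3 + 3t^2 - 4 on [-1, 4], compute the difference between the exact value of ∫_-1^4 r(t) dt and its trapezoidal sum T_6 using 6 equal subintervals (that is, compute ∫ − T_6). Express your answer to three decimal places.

Exact integral: ∫_-1^4 r(t) dt = 108.75.
T_6 ≈ 113.09028.
Error ≈ 108.75 − 113.09028 ≈ -4.340.

-4.340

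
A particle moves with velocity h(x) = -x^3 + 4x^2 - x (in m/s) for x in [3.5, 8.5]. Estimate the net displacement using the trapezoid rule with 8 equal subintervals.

Δx = (8.5 − 3.5)/8 = 0.625.
h(3.5) = 2.625, h(4.125) = -3201/512, h(4.75) = -21.671875, h(5.375) = -23091/512, h(6) = -78, h(6.625) = -62381/512, h(7.25) = -178.078125, h(7.875) = -127071/512, h(8.5) = -333.625.
T_8 = (Δx/2)·[h(x_0) + 2h(x_1) + ... + 2h(x_{7}) + h(x_8)].
Sum = -540.390625.

-540.390625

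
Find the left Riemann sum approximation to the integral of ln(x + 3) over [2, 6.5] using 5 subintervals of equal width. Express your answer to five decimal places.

Δx = (6.5 − 2)/5 = 0.9.
Left endpoints: 2, 2.9, 3.8, 4.7, 5.6.
f(2) ≈ 1.60944, f(2.9) ≈ 1.77495, f(3.8) ≈ 1.91692, f(4.7) ≈ 2.04122, f(5.6) ≈ 2.15176.
Sum = Δx · [f(2) + f(2.9) + f(3.8) + f(4.7) + f(5.6)].
Sum ≈ 8.54487.

8.54487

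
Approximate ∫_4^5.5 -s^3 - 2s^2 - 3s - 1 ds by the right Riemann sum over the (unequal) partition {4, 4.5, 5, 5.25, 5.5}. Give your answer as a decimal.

-283.80078125

Subinterval widths: 0.5, 0.5, 0.25, 0.25.
Right endpoints: 4.5, 5, 5.25, 5.5.
f(4.5) = -146.125, f(5) = -191, f(5.25) = -216.578125, f(5.5) = -244.375.
Sum = Σ Δs_i · f(s_i).
Sum = -283.80078125.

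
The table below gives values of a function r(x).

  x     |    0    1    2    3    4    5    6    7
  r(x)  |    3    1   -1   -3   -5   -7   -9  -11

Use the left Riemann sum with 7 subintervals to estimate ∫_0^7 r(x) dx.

-21

Δx = 1.
Sum = 1·[3 + 1 + (-1) + (-3) + (-5) + (-7) + (-9)] = -21.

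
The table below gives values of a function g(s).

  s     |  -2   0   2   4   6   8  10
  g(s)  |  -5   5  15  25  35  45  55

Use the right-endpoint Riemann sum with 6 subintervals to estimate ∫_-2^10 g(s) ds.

360

Δs = 2.
Sum = 2·[5 + 15 + 25 + 35 + 45 + 55] = 360.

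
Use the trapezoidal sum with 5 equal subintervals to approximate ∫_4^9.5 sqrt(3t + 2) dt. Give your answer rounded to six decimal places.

25.777777

Δt = (9.5 − 4)/5 = 1.1.
f(4) ≈ 3.741657, f(5.1) ≈ 4.159327, f(6.2) ≈ 4.538722, f(7.3) ≈ 4.888763, f(8.4) ≈ 5.215362, f(9.5) ≈ 5.522681.
T_5 = (Δt/2)·[f(t_0) + 2f(t_1) + ... + 2f(t_{4}) + f(t_5)].
Sum ≈ 25.777777.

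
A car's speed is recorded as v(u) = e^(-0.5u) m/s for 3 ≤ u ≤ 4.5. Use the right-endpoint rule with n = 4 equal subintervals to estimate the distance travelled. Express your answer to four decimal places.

0.2141

Δu = (4.5 − 3)/4 = 0.375.
Right endpoints: 3.375, 3.75, 4.125, 4.5.
v(3.375) ≈ 0.1850, v(3.75) ≈ 0.1534, v(4.125) ≈ 0.1271, v(4.5) ≈ 0.1054.
Sum = Δu · [v(3.375) + v(3.75) + v(4.125) + v(4.5)].
Sum ≈ 0.2141.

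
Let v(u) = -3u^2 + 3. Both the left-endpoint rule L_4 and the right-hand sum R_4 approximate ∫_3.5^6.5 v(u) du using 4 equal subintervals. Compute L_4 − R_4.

L_4 = -189.84375.
R_4 = -257.34375.
L_4 − R_4 = 67.5.

67.5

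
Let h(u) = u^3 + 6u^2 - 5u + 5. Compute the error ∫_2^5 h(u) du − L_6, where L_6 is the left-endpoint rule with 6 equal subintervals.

Exact integral: ∫_2^5 h(u) du = 348.75.
L_6 = 293.8125.
Error = 348.75 − 293.8125 = 54.9375.

54.9375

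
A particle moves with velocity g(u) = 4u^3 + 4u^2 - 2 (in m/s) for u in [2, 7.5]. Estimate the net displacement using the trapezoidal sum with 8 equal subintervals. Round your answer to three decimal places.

Δu = (7.5 − 2)/8 = 0.6875.
g(2) = 46, g(2.6875) = 107043/1024, g(3.375) = 197.3359375, g(4.0625) = 340177/1024, g(4.75) = 516.9375, g(5.4375) = 777559/1024, g(6.125) = 1067.1953125, g(6.8125) = 1483077/1024, g(7.5) = 1910.5.
T_8 = (Δu/2)·[g(u_0) + 2g(u_1) + ... + 2g(u_{7}) + g(u_8)].
Sum ≈ 3715.325.

3715.325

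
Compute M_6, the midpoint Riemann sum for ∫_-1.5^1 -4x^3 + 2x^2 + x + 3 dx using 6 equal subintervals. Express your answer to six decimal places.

13.673322

Δx = (1 − (-1.5))/6 = 5/12.
Midpoints: -31/24, -0.875, -11/24, -1/24, 0.375, 19/24.
f(-31/24) = 47227/3456, f(-0.875) = 6.3359375, f(-11/24) = 11567/3456, f(-1/24) = 10237/3456, f(0.375) = 3.4453125, f(19/24) = 10577/3456.
Sum = Δx · [f(-31/24) + f(-0.875) + f(-11/24) + ...].
Sum ≈ 13.673322.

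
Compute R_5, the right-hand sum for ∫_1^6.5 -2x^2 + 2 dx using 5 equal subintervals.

-219.01

Δx = (6.5 − 1)/5 = 1.1.
Right endpoints: 2.1, 3.2, 4.3, 5.4, 6.5.
f(2.1) = -6.82, f(3.2) = -18.48, f(4.3) = -34.98, f(5.4) = -56.32, f(6.5) = -82.5.
Sum = Δx · [f(2.1) + f(3.2) + f(4.3) + f(5.4) + f(6.5)].
Sum = -219.01.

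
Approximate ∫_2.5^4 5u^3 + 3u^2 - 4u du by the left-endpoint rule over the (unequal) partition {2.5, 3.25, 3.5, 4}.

Subinterval widths: 0.75, 0.25, 0.5.
Left endpoints: 2.5, 3.25, 3.5.
f(2.5) = 86.875, f(3.25) = 190.328125, f(3.5) = 237.125.
Sum = Σ Δu_i · f(u_i).
Sum = 231.30078125.

231.30078125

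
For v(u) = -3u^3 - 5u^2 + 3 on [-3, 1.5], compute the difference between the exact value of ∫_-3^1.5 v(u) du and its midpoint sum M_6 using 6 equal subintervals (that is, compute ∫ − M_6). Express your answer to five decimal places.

0.36914

Exact integral: ∫_-3^1.5 v(u) du = 19.828125.
M_6 ≈ 19.4589844.
Error ≈ 19.828125 − 19.4589844 ≈ 0.36914.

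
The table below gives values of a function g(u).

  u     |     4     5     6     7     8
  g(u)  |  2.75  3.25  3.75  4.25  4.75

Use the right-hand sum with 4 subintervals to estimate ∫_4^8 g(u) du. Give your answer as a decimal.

Δu = 1.
Sum = 1·[3.25 + 3.75 + 4.25 + 4.75] = 16.

16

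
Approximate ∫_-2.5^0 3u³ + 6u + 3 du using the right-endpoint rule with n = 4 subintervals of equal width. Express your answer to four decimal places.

-23.0420

Δu = (0 − (-2.5))/4 = 0.625.
Right endpoints: -1.875, -1.25, -0.625, 0.
f(-1.875) = -14349/512, f(-1.25) = -10.359375, f(-0.625) = -759/512, f(0) = 3.
Sum = Δu · [f(-1.875) + f(-1.25) + f(-0.625) + f(0)].
Sum ≈ -23.0420.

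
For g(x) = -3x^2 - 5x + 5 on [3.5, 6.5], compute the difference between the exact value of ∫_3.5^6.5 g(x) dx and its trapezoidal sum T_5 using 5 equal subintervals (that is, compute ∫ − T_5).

Exact integral: ∫_3.5^6.5 g(x) dx = -291.75.
T_5 = -292.29.
Error = -291.75 − (-292.29) = 0.54.

0.54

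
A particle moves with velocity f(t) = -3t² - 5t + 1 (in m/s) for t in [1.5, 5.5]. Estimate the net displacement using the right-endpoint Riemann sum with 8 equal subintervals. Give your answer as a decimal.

-255.5

Δt = (5.5 − 1.5)/8 = 0.5.
Right endpoints: 2, 2.5, 3, 3.5, 4, 4.5, 5, 5.5.
f(2) = -21, f(2.5) = -30.25, f(3) = -41, f(3.5) = -53.25, f(4) = -67, f(4.5) = -82.25, f(5) = -99, f(5.5) = -117.25.
Sum = Δt · [f(2) + f(2.5) + f(3) + ...].
Sum = -255.5.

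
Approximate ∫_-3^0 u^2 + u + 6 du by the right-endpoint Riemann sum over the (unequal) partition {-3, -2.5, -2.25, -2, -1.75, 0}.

21.40625

Subinterval widths: 0.5, 0.25, 0.25, 0.25, 1.75.
Right endpoints: -2.5, -2.25, -2, -1.75, 0.
f(-2.5) = 9.75, f(-2.25) = 8.8125, f(-2) = 8, f(-1.75) = 7.3125, f(0) = 6.
Sum = Σ Δu_i · f(u_i).
Sum = 21.40625.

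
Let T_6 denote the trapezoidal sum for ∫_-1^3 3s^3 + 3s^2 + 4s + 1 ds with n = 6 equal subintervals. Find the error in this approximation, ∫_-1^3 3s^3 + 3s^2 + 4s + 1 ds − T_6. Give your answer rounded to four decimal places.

-3.5556

Exact integral: ∫_-1^3 f(s) ds = 108.
T_6 ≈ 111.555556.
Error ≈ 108 − 111.555556 ≈ -3.5556.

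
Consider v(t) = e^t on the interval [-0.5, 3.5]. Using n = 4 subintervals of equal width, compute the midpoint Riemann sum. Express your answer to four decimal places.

Δt = (3.5 − (-0.5))/4 = 1.
Midpoints: 0, 1, 2, 3.
v(0) ≈ 1.0000, v(1) ≈ 2.7183, v(2) ≈ 7.3891, v(3) ≈ 20.0855.
Sum = Δt · [v(0) + v(1) + v(2) + v(3)].
Sum ≈ 31.1929.

31.1929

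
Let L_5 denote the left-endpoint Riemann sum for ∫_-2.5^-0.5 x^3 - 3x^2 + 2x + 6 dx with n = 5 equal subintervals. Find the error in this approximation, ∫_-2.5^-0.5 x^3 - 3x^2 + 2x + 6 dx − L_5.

Exact integral: ∫_-2.5^-0.5 f(x) dx = -19.25.
L_5 = -27.15.
Error = -19.25 − (-27.15) = 7.9.

7.9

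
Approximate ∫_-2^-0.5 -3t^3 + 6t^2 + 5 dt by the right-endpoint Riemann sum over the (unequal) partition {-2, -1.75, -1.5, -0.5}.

Subinterval widths: 0.25, 0.25, 1.
Right endpoints: -1.75, -1.5, -0.5.
f(-1.75) = 39.453125, f(-1.5) = 28.625, f(-0.5) = 6.875.
Sum = Σ Δt_i · f(t_i).
Sum = 23.89453125.

23.89453125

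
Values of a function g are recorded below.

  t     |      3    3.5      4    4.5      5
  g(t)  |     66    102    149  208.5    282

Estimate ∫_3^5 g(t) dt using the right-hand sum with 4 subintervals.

370.75

Δt = 0.5.
Sum = 0.5·[102 + 149 + 208.5 + 282] = 370.75.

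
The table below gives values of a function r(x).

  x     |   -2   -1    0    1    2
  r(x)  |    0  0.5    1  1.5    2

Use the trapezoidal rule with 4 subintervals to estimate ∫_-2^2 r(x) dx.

4

Δx = 1.
T_4 = (1/2)·[0 + 2·0.5 + 2·1 + 2·1.5 + 2] = 4.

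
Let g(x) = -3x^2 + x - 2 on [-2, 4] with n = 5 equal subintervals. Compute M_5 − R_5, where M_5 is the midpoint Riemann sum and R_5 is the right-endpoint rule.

24.48

M_5 = -75.84.
R_5 = -100.32.
M_5 − R_5 = 24.48.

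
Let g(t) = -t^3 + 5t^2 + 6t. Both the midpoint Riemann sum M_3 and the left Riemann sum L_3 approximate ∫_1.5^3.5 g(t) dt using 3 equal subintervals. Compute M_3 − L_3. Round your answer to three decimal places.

8.056

M_3 ≈ 59.76852.
L_3 ≈ 51.71296.
M_3 − L_3 ≈ 8.056.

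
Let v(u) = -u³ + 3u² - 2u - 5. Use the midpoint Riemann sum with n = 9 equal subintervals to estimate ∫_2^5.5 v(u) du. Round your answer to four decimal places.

Δu = (5.5 − 2)/9 = 7/18.
Midpoints: 79/36, 31/12, 107/36, 121/36, 3.75, 149/36, 163/36, 59/12, 191/36.
v(79/36) = -257059/46656, v(31/12) = -12763/1728, v(107/36) = -499175/46656, v(121/36) = -737245/46656, v(3.75) = -23.046875, v(149/36) = -1529729/46656, v(163/36) = -2117071/46656, v(59/12) = -105695/1728, v(191/36) = -3756275/46656.
Sum = Δu · [v(79/36) + v(31/12) + v(107/36) + ...].
Sum ≈ -109.7767.

-109.7767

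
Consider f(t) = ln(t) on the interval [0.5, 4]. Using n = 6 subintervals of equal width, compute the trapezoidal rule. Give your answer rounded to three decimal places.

Δt = (4 − 0.5)/6 = 7/12.
f(0.5) ≈ -0.693, f(13/12) ≈ 0.080, f(5/3) ≈ 0.511, f(2.25) ≈ 0.811, f(17/6) ≈ 1.041, f(41/12) ≈ 1.229, f(4) ≈ 1.386.
T_6 = (Δt/2)·[f(t_0) + 2f(t_1) + ... + 2f(t_{5}) + f(t_6)].
Sum ≈ 2.344.

2.344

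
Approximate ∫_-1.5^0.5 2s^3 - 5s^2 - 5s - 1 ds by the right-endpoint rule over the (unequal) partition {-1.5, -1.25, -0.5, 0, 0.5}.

-4.3671875

Subinterval widths: 0.25, 0.75, 0.5, 0.5.
Right endpoints: -1.25, -0.5, 0, 0.5.
f(-1.25) = -6.46875, f(-0.5) = 0, f(0) = -1, f(0.5) = -4.5.
Sum = Σ Δs_i · f(s_i).
Sum = -4.3671875.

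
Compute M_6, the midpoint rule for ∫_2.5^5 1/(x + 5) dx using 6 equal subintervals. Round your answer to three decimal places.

Δx = (5 − 2.5)/6 = 5/12.
Midpoints: 65/24, 3.125, 85/24, 95/24, 4.375, 115/24.
f(65/24) = 24/185, f(3.125) = 8/65, f(85/24) = 24/205, f(95/24) = 24/215, f(4.375) = 8/75, f(115/24) = 24/235.
Sum = Δx · [f(65/24) + f(3.125) + f(85/24) + ...].
Sum ≈ 0.288.

0.288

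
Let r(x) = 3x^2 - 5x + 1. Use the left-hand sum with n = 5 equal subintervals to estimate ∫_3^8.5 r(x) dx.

348.59

Δx = (8.5 − 3)/5 = 1.1.
Left endpoints: 3, 4.1, 5.2, 6.3, 7.4.
r(3) = 13, r(4.1) = 30.93, r(5.2) = 56.12, r(6.3) = 88.57, r(7.4) = 128.28.
Sum = Δx · [r(3) + r(4.1) + r(5.2) + r(6.3) + r(7.4)].
Sum = 348.59.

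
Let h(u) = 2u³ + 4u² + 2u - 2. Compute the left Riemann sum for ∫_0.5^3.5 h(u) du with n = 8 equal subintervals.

Δu = (3.5 − 0.5)/8 = 0.375.
Left endpoints: 0.5, 0.875, 1.25, 1.625, 2, 2.375, 2.75, 3.125.
h(0.5) = 0.25, h(0.875) = 4.15234375, h(1.25) = 10.65625, h(1.625) = 20.39453125, h(2) = 34, h(2.375) = 52.10546875, h(2.75) = 75.34375, h(3.125) = 104.34765625.
Sum = Δu · [h(0.5) + h(0.875) + h(1.25) + ...].
Sum = 112.96875.

112.96875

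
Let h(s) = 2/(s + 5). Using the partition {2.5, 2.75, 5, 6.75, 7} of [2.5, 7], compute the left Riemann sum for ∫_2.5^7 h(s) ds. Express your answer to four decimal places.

1.0399

Subinterval widths: 0.25, 2.25, 1.75, 0.25.
Left endpoints: 2.5, 2.75, 5, 6.75.
h(2.5) = 4/15, h(2.75) = 8/31, h(5) = 0.2, h(6.75) = 8/47.
Sum = Σ Δs_i · h(s_i).
Sum ≈ 1.0399.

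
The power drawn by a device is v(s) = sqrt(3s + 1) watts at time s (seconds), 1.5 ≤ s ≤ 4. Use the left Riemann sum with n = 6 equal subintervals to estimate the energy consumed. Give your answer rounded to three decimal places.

7.284

Δs = (4 − 1.5)/6 = 5/12.
Left endpoints: 1.5, 23/12, 7/3, 2.75, 19/6, 43/12.
v(1.5) ≈ 2.345, v(23/12) ≈ 2.598, v(7/3) ≈ 2.828, v(2.75) ≈ 3.041, v(19/6) ≈ 3.240, v(43/12) ≈ 3.428.
Sum = Δs · [v(1.5) + v(23/12) + v(7/3) + ...].
Sum ≈ 7.284.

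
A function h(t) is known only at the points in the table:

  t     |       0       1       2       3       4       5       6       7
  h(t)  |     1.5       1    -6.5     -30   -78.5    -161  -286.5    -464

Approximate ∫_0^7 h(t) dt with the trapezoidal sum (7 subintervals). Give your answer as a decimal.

Δt = 1.
T_7 = (1/2)·[1.5 + 2·1 + 2·(-6.5) + 2·(-30) + 2·(-78.5) + 2·(-161) + 2·(-286.5) + (-464)] = -792.75.

-792.75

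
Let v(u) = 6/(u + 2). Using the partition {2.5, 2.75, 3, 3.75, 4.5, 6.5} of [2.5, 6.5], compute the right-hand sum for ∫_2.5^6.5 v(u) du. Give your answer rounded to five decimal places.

3.50247

Subinterval widths: 0.25, 0.25, 0.75, 0.75, 2.
Right endpoints: 2.75, 3, 3.75, 4.5, 6.5.
v(2.75) = 24/19, v(3) = 1.2, v(3.75) = 24/23, v(4.5) = 12/13, v(6.5) = 12/17.
Sum = Σ Δu_i · v(u_i).
Sum ≈ 3.50247.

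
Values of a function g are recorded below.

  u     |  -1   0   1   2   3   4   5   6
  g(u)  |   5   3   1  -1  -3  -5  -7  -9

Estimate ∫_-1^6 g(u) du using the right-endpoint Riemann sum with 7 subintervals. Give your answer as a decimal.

-21

Δu = 1.
Sum = 1·[3 + 1 + (-1) + (-3) + (-5) + (-7) + (-9)] = -21.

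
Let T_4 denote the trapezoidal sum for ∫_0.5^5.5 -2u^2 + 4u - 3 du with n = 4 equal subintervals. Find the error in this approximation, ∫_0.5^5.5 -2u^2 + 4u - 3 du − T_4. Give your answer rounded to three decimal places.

Exact integral: ∫_0.5^5.5 f(u) du ≈ -65.83333.
T_4 = -68.4375.
Error ≈ -65.83333 − (-68.4375) ≈ 2.604.

2.604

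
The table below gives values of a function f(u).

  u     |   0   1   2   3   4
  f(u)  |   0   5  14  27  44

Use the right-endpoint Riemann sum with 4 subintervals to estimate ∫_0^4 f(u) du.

Δu = 1.
Sum = 1·[5 + 14 + 27 + 44] = 90.

90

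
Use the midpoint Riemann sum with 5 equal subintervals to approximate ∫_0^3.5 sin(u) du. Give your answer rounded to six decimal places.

Δu = (3.5 − 0)/5 = 0.7.
Midpoints: 0.35, 1.05, 1.75, 2.45, 3.15.
f(0.35) ≈ 0.342898, f(1.05) ≈ 0.867423, f(1.75) ≈ 0.983986, f(2.45) ≈ 0.637765, f(3.15) ≈ -0.008407.
Sum = Δu · [f(0.35) + f(1.05) + f(1.75) + f(2.45) + f(3.15)].
Sum ≈ 1.976565.

1.976565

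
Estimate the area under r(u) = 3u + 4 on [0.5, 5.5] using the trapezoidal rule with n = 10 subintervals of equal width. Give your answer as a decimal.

Δu = (5.5 − 0.5)/10 = 0.5.
r(0.5) = 5.5, r(1) = 7, r(1.5) = 8.5, r(2) = 10, r(2.5) = 11.5, r(3) = 13, r(3.5) = 14.5, r(4) = 16, r(4.5) = 17.5, r(5) = 19, r(5.5) = 20.5.
T_10 = (Δu/2)·[r(u_0) + 2r(u_1) + ... + 2r(u_{9}) + r(u_10)].
Sum = 65.

65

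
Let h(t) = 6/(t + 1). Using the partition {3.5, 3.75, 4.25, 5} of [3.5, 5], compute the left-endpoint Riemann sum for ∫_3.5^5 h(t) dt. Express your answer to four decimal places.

1.8221

Subinterval widths: 0.25, 0.5, 0.75.
Left endpoints: 3.5, 3.75, 4.25.
h(3.5) = 4/3, h(3.75) = 24/19, h(4.25) = 8/7.
Sum = Σ Δt_i · h(t_i).
Sum ≈ 1.8221.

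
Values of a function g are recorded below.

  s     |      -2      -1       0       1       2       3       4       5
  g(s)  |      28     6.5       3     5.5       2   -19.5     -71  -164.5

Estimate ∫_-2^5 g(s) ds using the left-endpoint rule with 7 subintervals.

-45.5

Δs = 1.
Sum = 1·[28 + 6.5 + 3 + 5.5 + 2 + (-19.5) + (-71)] = -45.5.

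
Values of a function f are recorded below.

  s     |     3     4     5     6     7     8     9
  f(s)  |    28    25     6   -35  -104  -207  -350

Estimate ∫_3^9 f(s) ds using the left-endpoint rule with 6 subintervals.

-287

Δs = 1.
Sum = 1·[28 + 25 + 6 + (-35) + (-104) + (-207)] = -287.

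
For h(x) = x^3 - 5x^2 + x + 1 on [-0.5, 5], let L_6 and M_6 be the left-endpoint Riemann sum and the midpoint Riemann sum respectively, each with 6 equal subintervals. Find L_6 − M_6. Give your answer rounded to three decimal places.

L_6 ≈ -36.23539.
M_6 ≈ -35.10626.
L_6 − M_6 ≈ -1.129.

-1.129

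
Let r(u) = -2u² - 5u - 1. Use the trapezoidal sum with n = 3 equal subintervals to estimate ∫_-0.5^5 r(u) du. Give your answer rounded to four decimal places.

Δu = (5 − (-0.5))/3 = 11/6.
r(-0.5) = 1, r(4/3) = -101/9, r(19/6) = -332/9, r(5) = -76.
T_3 = (Δu/2)·[r(u_0) + 2r(u_1) + 2r(u_2) + r(u_3)].
Sum ≈ -156.9537.

-156.9537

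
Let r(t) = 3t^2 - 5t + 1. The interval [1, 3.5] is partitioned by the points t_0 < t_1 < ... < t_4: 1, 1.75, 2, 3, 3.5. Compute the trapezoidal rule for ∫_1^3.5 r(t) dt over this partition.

Subinterval widths: 0.75, 0.25, 1, 0.5.
r(1) = -1, r(1.75) = 1.4375, r(2) = 3, r(3) = 13, r(3.5) = 20.25.
On each subinterval the trapezoid contributes (Δt_i/2)·[r(t_{i-1}) + r(t_i)].
Sum = 17.03125.

17.03125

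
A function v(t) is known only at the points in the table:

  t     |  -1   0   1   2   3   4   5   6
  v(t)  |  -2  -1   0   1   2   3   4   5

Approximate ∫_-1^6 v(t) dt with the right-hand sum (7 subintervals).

Δt = 1.
Sum = 1·[(-1) + 0 + 1 + 2 + 3 + 4 + 5] = 14.

14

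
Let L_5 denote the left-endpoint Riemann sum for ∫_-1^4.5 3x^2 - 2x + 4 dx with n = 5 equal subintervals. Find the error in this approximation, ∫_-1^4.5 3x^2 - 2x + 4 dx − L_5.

Exact integral: ∫_-1^4.5 f(x) dx = 94.875.
L_5 = 72.49.
Error = 94.875 − 72.49 = 22.385.

22.385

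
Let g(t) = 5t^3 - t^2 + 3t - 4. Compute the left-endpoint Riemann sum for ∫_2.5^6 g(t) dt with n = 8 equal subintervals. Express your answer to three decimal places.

1327.062

Δt = (6 − 2.5)/8 = 0.4375.
Left endpoints: 2.5, 2.9375, 3.375, 3.8125, 4.25, 4.6875, 5.125, 5.5625.
g(2.5) = 75.375, g(2.9375) = 503483/4096, g(3.375) = 95719/512, g(3.8125) = 1105833/4096, g(4.25) = 374.515625, g(4.6875) = 2060591/4096, g(5.125) = 336981/512, g(5.5625) = 3450077/4096.
Sum = Δt · [g(2.5) + g(2.9375) + g(3.375) + ...].
Sum ≈ 1327.062.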